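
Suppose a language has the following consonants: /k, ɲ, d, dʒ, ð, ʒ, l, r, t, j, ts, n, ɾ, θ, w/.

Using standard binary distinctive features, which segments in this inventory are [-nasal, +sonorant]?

l, r, j, ɾ, w

Eliminate segments failing any feature: /k, d, dʒ, ð, ʒ, t, ts, θ/ are [-sonorant]; /ɲ, n/ are [+nasal]. The remaining /l, r, j, ɾ, w/ satisfy [-nasal], [+sonorant].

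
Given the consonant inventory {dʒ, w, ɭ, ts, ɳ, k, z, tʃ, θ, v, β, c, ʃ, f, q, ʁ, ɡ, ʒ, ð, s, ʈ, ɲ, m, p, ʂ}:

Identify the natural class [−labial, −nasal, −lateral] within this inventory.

dʒ, ts, k, z, tʃ, θ, c, ʃ, q, ʁ, ɡ, ʒ, ð, s, ʈ, ʂ

Eliminate segments failing any feature: /w, v, β, f, m, p/ are [+labial]; /ɭ/ is [+lateral]; /ɳ, ɲ/ are [+nasal]. The remaining /dʒ, ts, k, z, tʃ, θ, c, ʃ, q, ʁ, ɡ, ʒ, ð, s, ʈ, ʂ/ satisfy [−labial], [−nasal], [−lateral].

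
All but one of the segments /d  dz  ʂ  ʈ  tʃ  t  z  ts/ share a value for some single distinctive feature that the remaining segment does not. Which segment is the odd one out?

tʃ

The remaining segments after removing /tʃ/ share [−distributed]; /tʃ/ (voiceless postalveolar affricate) is [+distributed]. For every other candidate removal, the leftover set fails to share any single feature value that the removed segment lacks.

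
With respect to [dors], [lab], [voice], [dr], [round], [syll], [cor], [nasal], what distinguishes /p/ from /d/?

[voice], [labial], [coronal]

/p/ (voiceless bilabial stop) and /d/ (voiced alveolar stop) agree on [−dorsal], [−delayed release], [−round], [−syllabic], [−nasal]. They differ on [voice] (/p/ [−], /d/ [+]), [labial] (/p/ [+], /d/ [−]), [coronal] (/p/ [−], /d/ [+]).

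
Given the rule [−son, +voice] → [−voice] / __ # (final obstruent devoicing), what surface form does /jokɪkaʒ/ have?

[jokɪkaʃ]

The only segment in the rule's environment that also matches [−son, +voice] is /ʒ/. Applying [−voice] turns the voiced postalveolar fricative into /ʃ/ (voiceless postalveolar fricative), giving [jokɪkaʃ].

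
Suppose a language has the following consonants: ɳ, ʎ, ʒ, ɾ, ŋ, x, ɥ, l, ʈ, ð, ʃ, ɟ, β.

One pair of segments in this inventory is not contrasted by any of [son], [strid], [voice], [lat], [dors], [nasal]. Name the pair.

Both /ð/ and /β/ are [−sonorant], [−strident], [+voice], [−lateral], [−dorsal], [−nasal]. Since the list omits [labial] and [coronal] — which do distinguish the voiced dental fricative from the voiced bilabial fricative — this pair collapses; all other pairs remain distinct.

ð, β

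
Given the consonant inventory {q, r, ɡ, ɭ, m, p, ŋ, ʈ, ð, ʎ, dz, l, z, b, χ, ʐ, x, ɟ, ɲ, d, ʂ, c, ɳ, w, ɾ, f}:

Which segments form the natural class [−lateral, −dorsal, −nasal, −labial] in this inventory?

Eliminate segments failing any feature: /q, ɡ, ŋ, χ, x, ɟ, ɲ, c, w/ are [+dorsal]; /ɭ, ʎ, l/ are [+lateral]; /m, ɳ/ are [+nasal]; /p, b, f/ are [+labial]. The remaining /r, ʈ, ð, dz, z, ʐ, d, ʂ, ɾ/ satisfy [−lateral], [−dorsal], [−nasal], [−labial].

r, ʈ, ð, dz, z, ʐ, d, ʂ, ɾ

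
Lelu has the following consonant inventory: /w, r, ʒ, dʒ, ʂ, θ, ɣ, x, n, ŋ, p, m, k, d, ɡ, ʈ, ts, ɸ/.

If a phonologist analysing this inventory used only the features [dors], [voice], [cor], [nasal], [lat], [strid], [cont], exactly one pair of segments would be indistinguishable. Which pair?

ɣ, w

/ɣ/ (voiced velar fricative) and /w/ (labial-velar glide) are both [+dorsal], [+voice], [−coronal], [−nasal], [−lateral], [−strident], [+continuant], so none of the listed features separates them. (They do differ in [sonorant], [labial] and [round], which are not among the given features.) Every other pair in the inventory differs on at least one listed feature.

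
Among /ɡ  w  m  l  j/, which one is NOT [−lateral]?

l

/w, j, m, ɡ/ are all [−lateral]; /l/ (alveolar lateral approximant) is [+lateral].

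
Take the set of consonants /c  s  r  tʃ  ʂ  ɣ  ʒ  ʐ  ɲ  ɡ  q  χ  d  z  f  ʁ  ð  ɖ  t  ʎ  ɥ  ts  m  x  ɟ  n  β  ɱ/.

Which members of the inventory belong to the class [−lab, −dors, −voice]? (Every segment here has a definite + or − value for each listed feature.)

s, tʃ, ʂ, t, ts

Checking each segment against [−labial], [−dorsal], [−voice]: /s/ (voiceless alveolar fricative), /tʃ/ (voiceless postalveolar affricate), /ʂ/ (voiceless retroflex fricative), /t/ (voiceless alveolar stop), /ts/ (voiceless alveolar affricate) satisfy every feature; every other segment in the inventory fails at least one.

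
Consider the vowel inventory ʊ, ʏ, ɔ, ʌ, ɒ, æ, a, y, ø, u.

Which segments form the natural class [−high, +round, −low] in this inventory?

Checking each segment against [−high], [+round], [−low]: /ɔ/ (mid back rounded lax vowel), /ø/ (mid front rounded tense vowel) satisfy every feature; every other segment in the inventory fails at least one.

ɔ, ø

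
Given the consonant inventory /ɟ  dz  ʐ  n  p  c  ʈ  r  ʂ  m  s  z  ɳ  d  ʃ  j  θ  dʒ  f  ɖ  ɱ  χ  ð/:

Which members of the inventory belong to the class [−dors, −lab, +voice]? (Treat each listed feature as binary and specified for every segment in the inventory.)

Among the inventory, the [−dorsal] segments are /dz, ʐ, n, p, ʈ, r, ʂ, m, s, z, ɳ, d, ʃ, θ, dʒ, f, ɖ, ɱ, ð/.
Intersecting with [−labial] gives /dz, ʐ, n, ʈ, r, ʂ, s, z, ɳ, d, ʃ, θ, dʒ, ɖ, ð/.
Of those, [+voice] leaves /dz, ʐ, n, r, z, ɳ, d, dʒ, ɖ, ð/.

dz, ʐ, n, r, z, ɳ, d, dʒ, ɖ, ð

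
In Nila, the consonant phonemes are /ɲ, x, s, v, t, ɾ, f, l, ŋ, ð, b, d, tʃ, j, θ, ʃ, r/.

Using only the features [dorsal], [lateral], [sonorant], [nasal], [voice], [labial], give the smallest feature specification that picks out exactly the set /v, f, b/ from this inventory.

[+labial]

/v, f, b/ are exactly the [+labial] segments in the inventory, so a single feature suffices.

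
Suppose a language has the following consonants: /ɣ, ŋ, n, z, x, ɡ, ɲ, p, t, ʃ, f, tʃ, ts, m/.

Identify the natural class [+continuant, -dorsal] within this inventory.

Checking each segment against [+continuant], [-dorsal]: /z/ (voiced alveolar fricative), /ʃ/ (voiceless postalveolar fricative), /f/ (voiceless labiodental fricative) satisfy every feature; every other segment in the inventory fails at least one.

z, ʃ, f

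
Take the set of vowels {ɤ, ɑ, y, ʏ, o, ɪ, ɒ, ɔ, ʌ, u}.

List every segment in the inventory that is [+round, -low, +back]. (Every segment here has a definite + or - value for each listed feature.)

Checking each segment against [+round], [-low], [+back]: /o/ (mid back rounded tense vowel), /ɔ/ (mid back rounded lax vowel), /u/ (high back rounded tense vowel) satisfy every feature; every other segment in the inventory fails at least one.

o, ɔ, u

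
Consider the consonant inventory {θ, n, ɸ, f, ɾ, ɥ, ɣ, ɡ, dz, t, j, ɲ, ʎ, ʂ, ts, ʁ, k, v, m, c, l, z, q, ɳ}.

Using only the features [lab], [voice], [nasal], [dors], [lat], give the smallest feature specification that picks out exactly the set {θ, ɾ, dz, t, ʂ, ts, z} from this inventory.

/θ, ɾ, dz, t, ʂ, ts, z/ are all [-nasal], [-lateral], [-labial], [-dorsal], and no other segment in the inventory matches all four values. Dropping any one of them over-generates: [-lateral, -labial, -dorsal] alone would also admit /n, ɳ/; [-nasal, -labial, -dorsal] alone would also admit /l/; [-nasal, -lateral, -dorsal] alone would also admit /ɸ, f, v/; [-nasal, -lateral, -labial] alone would also admit /ɣ, ɡ, j, ʁ, …/. No other combination of three listed features picks out exactly this set either, so fewer than four features will not do.

[-nasal, -lat, -lab, -dors]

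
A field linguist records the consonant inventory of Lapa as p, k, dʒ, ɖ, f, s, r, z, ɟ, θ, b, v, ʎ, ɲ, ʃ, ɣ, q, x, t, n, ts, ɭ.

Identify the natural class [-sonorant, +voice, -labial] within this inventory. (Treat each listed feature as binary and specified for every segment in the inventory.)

dʒ, ɖ, z, ɟ, ɣ

Among the inventory, the [-sonorant] segments are /p, k, dʒ, ɖ, f, s, z, ɟ, θ, b, v, ʃ, ɣ, q, x, t, ts/.
Within that set, [+voice] gives /dʒ, ɖ, z, ɟ, b, v, ɣ/.
Within that set, [-labial] leaves /dʒ, ɖ, z, ɟ, ɣ/.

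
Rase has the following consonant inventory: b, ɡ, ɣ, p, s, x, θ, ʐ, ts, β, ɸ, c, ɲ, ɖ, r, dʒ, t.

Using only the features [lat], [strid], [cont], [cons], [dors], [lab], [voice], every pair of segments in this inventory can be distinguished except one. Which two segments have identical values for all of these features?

ɲ, ɡ

On the given features, /ɲ/ and /ɡ/ have an identical profile: [-lateral], [-strident], [-continuant], [+consonantal], [+dorsal], [-labial], [+voice]. No other two segments in the inventory coincide on all 7 features. (They do differ in [sonorant], [nasal] and [back], which are not among the given features.)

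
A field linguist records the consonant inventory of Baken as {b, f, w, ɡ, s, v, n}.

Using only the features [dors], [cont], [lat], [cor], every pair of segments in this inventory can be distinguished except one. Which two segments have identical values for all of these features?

Both /f/ and /v/ are [−dorsal], [+continuant], [−lateral], [−coronal]. Since the list omits [voice] — which does distinguish the voiceless labiodental fricative from the voiced labiodental fricative — this pair collapses; all other pairs remain distinct.

f, v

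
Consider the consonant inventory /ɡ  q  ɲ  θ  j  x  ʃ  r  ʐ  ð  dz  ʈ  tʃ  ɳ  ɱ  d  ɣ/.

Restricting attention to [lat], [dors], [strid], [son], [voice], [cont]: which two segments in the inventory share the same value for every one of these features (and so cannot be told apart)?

Both /ɱ/ and /ɳ/ are [−lateral], [−dorsal], [−strident], [+sonorant], [+voice], [−continuant]. Since the list omits [labial] and [coronal] — which do distinguish the labiodental nasal from the retroflex nasal — this pair collapses; all other pairs remain distinct.

ɱ, ɳ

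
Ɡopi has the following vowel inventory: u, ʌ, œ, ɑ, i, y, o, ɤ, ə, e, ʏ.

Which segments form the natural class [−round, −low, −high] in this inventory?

First, the [−round] segments are /ʌ, ɑ, i, ɤ, ə, e/.
Among these, [−low] gives /ʌ, i, ɤ, ə, e/.
Of those, [−high] leaves /ʌ, ɤ, ə, e/.

ʌ, ɤ, ə, e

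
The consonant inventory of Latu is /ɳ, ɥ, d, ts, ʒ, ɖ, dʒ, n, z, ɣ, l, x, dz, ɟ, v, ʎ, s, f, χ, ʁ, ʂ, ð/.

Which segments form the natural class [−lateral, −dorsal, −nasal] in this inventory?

Among the inventory, the [−lateral] segments are /ɳ, ɥ, d, ts, ʒ, ɖ, dʒ, n, z, ɣ, x, dz, ɟ, v, s, f, χ, ʁ, ʂ, ð/.
Intersecting with [−dorsal] gives /ɳ, d, ts, ʒ, ɖ, dʒ, n, z, dz, v, s, f, ʂ, ð/.
Then [−nasal] leaves /d, ts, ʒ, ɖ, dʒ, z, dz, v, s, f, ʂ, ð/.

d, ts, ʒ, ɖ, dʒ, z, dz, v, s, f, ʂ, ð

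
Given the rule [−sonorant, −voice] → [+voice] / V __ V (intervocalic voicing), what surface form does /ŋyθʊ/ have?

[ŋyðʊ]

Only /θ/ occurs between two vowels (/y/ __ /ʊ/) and matches the structural description. It is a voiceless dental fricative, so [−sonorant, −voice] holds; changing it to [+voice] with all other features held fixed yields /ð/ (voiced dental fricative). No other segment meets both the structural description and the environment, so the output is [ŋyðʊ].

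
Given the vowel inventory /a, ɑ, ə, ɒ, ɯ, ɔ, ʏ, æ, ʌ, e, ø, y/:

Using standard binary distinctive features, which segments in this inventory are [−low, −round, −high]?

ə, ʌ, e

First, the [−low] segments are /ə, ɯ, ɔ, ʏ, ʌ, e, ø, y/.
Among these, [−round] gives /ə, ɯ, ʌ, e/.
Within that set, [−high] leaves /ə, ʌ, e/.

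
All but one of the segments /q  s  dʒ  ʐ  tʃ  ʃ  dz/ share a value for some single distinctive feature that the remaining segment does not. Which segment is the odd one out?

The remaining segments after removing /q/ share [+strident]; /q/ (voiceless uvular stop) is [−strident]. For every other candidate removal, the leftover set fails to share any single feature value that the removed segment lacks.

q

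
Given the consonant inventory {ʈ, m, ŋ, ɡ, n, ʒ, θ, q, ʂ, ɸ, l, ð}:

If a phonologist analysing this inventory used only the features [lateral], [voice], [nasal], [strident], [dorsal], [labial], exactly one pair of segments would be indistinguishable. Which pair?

On the given features, /ʈ/ and /θ/ have an identical profile: [-lateral], [-voice], [-nasal], [-strident], [-dorsal], [-labial]. No other two segments in the inventory coincide on all 6 features. (They do differ in [continuant], [anterior] and [distributed], which are not among the given features.)

ʈ, θ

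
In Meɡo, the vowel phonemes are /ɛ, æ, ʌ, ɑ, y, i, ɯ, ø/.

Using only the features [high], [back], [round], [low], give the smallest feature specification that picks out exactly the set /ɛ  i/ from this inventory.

Every target segment is [−low], [−back], [−round]; each remaining inventory member fails at least one of these. Each conjunct is needed — [−back, −round] alone would also admit /æ/; [−low, −round] alone would also admit /ʌ, ɯ/; [−low, −back] alone would also admit /y, ø/ — and no other combination of two listed features has exactly this extension, so three is the minimum.

[−low, −back, −round]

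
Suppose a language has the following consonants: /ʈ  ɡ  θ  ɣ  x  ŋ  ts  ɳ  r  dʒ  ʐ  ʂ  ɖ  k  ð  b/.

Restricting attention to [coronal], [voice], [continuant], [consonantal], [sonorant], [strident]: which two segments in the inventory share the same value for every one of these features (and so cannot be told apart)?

b, ɡ

/b/ (voiced bilabial stop) and /ɡ/ (voiced velar stop) are both [−coronal], [+voice], [−continuant], [+consonantal], [−sonorant], [−strident], so none of the listed features separates them. (They do differ in [labial] and [dorsal], which are not among the given features.) Every other pair in the inventory differs on at least one listed feature.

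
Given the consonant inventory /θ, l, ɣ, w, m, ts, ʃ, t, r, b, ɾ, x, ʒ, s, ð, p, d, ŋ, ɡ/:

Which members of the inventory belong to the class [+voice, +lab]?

Among the inventory, the [+voice] segments are /l, ɣ, w, m, r, b, ɾ, ʒ, ð, d, ŋ, ɡ/.
Then [+labial] leaves /w, m, b/.

w, m, b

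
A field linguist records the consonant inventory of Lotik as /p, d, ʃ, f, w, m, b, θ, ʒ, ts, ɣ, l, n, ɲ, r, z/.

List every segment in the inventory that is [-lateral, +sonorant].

w, m, n, ɲ, r

Checking each segment against [-lateral], [+sonorant]: /w/ (labial-velar glide), /m/ (bilabial nasal), /n/ (alveolar nasal), /ɲ/ (palatal nasal), /r/ (alveolar trill) satisfy every feature; every other segment in the inventory fails at least one.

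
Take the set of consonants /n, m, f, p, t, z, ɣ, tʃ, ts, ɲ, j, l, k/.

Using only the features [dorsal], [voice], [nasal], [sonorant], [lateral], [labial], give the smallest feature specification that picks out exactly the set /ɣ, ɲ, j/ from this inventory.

[+voice, +dorsal]

Every target segment is [+voice], [+dorsal]; each remaining inventory member fails at least one of these. Each conjunct is needed — [+dorsal] alone would also admit /k/; [+voice] alone would also admit /n, m, z, l/ — and no other single listed feature has exactly this extension, so two is the minimum.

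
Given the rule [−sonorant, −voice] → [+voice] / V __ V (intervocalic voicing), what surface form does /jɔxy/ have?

[jɔɣy]

/x/ satisfies [−sonorant, −voice] and sits in V __ V. The [+voice] counterpart of the voiceless velar fricative is /ɣ/. Other segments in /jɔxy/ either fail the structural description or are not in the environment, so the surface form is [jɔɣy].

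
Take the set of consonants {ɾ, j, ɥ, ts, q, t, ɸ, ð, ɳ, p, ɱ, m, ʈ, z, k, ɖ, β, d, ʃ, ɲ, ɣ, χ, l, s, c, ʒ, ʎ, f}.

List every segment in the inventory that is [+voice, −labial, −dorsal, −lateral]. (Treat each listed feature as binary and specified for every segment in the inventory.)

Checking each segment against [+voice], [−labial], [−dorsal], [−lateral]: /ɾ/ (alveolar tap), /ð/ (voiced dental fricative), /ɳ/ (retroflex nasal), /z/ (voiced alveolar fricative), /ɖ/ (voiced retroflex stop), /d/ (voiced alveolar stop), among others, satisfy every feature; every other segment in the inventory fails at least one.

ɾ, ð, ɳ, z, ɖ, d, ʒ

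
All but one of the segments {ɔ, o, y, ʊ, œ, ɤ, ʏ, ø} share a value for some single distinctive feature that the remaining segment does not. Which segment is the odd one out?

The remaining segments after removing /ɤ/ share [+round]; /ɤ/ (mid back unrounded tense vowel) is [-round]. For every other candidate removal, the leftover set fails to share any single feature value that the removed segment lacks.

ɤ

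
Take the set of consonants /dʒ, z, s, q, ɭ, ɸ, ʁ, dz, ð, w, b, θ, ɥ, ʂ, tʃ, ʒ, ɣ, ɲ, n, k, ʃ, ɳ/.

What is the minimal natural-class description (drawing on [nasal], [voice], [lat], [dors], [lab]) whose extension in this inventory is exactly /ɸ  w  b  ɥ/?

Every target segment is [+labial] and no other inventory member is, so one feature is enough.

[+lab]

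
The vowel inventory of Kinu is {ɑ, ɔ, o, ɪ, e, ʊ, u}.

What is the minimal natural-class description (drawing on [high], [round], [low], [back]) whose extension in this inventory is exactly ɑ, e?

[−high, −round]

Every target segment is [−high], [−round]; each remaining inventory member fails at least one of these. Each conjunct is needed — [−round] alone would also admit /ɪ/; [−high] alone would also admit /ɔ, o/ — and no other single listed feature has exactly this extension, so two is the minimum.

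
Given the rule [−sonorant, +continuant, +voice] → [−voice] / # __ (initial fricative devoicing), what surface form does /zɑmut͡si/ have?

[sɑmut͡si]

The only segment in the rule's environment that also matches [−sonorant, +continuant, +voice] is /z/. Applying [−voice] turns the voiced alveolar fricative into /s/ (voiceless alveolar fricative), giving [sɑmut͡si].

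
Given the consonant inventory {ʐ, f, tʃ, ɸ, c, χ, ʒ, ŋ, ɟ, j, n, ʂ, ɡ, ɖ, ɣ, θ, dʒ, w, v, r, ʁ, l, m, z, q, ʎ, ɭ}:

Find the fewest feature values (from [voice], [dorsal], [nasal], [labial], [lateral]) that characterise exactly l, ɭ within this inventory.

[+lateral, −dorsal]

/l, ɭ/ are all [+lateral], [−dorsal], and no other segment in the inventory matches both values. Dropping any one of them over-generates: [−dorsal] alone would also admit /ʐ, f, tʃ, ɸ, …/; [+lateral] alone would also admit /ʎ/. No other single listed feature picks out exactly this set either, so fewer than two features will not do.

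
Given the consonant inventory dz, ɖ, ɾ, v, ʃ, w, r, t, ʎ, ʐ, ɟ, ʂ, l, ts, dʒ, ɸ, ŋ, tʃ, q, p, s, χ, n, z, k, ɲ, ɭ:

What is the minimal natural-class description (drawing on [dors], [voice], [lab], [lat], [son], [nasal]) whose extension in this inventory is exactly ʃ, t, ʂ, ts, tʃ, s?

Every target segment is [−voice], [−labial], [−dorsal]; each remaining inventory member fails at least one of these. Each conjunct is needed — [−labial, −dorsal] alone would also admit /dz, ɖ, ɾ, r, …/; [−voice, −dorsal] alone would also admit /ɸ, p/; [−voice, −labial] alone would also admit /q, χ, k/ — and no other combination of two listed features has exactly this extension, so three is the minimum.

[−voice, −lab, −dors]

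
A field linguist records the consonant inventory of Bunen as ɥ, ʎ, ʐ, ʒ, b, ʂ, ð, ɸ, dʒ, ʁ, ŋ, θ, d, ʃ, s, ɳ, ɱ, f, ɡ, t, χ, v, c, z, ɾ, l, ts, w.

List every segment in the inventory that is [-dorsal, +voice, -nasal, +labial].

Checking each segment against [-dorsal], [+voice], [-nasal], [+labial]: /b/ (voiced bilabial stop), /v/ (voiced labiodental fricative) satisfy every feature; every other segment in the inventory fails at least one.

b, v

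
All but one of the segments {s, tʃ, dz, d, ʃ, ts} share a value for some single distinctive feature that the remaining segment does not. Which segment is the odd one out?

/s, dz, ʃ, tʃ, ts/ are all [+strident], but /d/ (voiced alveolar stop) is [-strident]. No other single segment can be removed to leave a set sharing one feature value that the removed segment lacks, so /d/ is the odd one out.

d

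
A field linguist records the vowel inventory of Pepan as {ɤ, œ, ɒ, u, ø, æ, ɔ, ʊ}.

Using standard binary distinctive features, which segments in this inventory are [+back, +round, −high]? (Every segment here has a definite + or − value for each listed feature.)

ɒ, ɔ

Eliminate segments failing any feature: /ɤ/ is [−round]; /œ, ø, æ/ are [−back]; /u, ʊ/ are [+high]. The remaining /ɒ, ɔ/ satisfy [+back], [+round], [−high].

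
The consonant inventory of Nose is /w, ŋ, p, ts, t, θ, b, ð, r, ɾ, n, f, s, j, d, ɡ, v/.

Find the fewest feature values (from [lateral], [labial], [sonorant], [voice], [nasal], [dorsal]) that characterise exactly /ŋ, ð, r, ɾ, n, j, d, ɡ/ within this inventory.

[+voice, -labial]

Every target segment is [+voice], [-labial]; each remaining inventory member fails at least one of these. Each conjunct is needed — [-labial] alone would also admit /ts, t, θ, s/; [+voice] alone would also admit /w, b, v/ — and no other single listed feature has exactly this extension, so two is the minimum.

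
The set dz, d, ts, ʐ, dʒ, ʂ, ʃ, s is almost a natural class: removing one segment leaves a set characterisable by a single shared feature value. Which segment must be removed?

The remaining segments after removing /d/ share [+strident]; /d/ (voiced alveolar stop) is [−strident]. For every other candidate removal, the leftover set fails to share any single feature value that the removed segment lacks.

d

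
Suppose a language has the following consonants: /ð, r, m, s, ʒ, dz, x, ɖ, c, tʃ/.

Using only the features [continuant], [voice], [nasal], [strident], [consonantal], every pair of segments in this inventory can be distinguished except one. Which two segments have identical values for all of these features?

r, ð

On the given features, /r/ and /ð/ have an identical profile: [+continuant], [+voice], [-nasal], [-strident], [+consonantal]. No other two segments in the inventory coincide on all 5 features. (They do differ in [sonorant], which is not among the given features.)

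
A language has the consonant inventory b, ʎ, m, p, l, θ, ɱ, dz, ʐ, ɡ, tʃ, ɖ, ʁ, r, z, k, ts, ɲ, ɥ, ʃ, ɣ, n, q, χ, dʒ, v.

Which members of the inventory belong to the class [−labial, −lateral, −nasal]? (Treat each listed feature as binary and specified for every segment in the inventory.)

Eliminate segments failing any feature: /b, m, p, ɱ, ɥ, v/ are [+labial]; /ʎ, l/ are [+lateral]; /ɲ, n/ are [+nasal]. The remaining /θ, dz, ʐ, ɡ, tʃ, ɖ, ʁ, r, z, k, ts, ʃ, ɣ, q, χ, dʒ/ satisfy [−labial], [−lateral], [−nasal].

θ, dz, ʐ, ɡ, tʃ, ɖ, ʁ, r, z, k, ts, ʃ, ɣ, q, χ, dʒ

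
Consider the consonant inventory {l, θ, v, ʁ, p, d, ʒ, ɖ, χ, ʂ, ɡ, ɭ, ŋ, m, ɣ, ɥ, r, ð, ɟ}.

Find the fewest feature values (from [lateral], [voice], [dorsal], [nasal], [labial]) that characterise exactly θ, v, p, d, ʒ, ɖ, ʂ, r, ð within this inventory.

[−nasal, −lateral, −dorsal]

/θ, v, p, d, ʒ, ɖ, ʂ, r, ð/ are all [−nasal], [−lateral], [−dorsal], and no other segment in the inventory matches all three values. Dropping any one of them over-generates: [−lateral, −dorsal] alone would also admit /m/; [−nasal, −dorsal] alone would also admit /l, ɭ/; [−nasal, −lateral] alone would also admit /ʁ, χ, ɡ, ɣ, …/. No other combination of two listed features picks out exactly this set either, so fewer than three features will not do.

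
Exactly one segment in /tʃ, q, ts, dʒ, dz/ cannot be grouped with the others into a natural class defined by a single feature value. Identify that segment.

/dz, dʒ, ts, tʃ/ are all [+delayed release], but /q/ (voiceless uvular stop) is [-delayed release]. No other single segment can be removed to leave a set sharing one feature value that the removed segment lacks, so /q/ is the odd one out.

q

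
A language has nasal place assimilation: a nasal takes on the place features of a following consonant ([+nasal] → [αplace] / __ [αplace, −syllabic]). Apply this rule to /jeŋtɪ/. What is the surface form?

[jentɪ]

The only nasal preceding a consonant is /ŋ/ before /t/. /t/ is [+coronal], so /ŋ/ → /n/, giving [jentɪ].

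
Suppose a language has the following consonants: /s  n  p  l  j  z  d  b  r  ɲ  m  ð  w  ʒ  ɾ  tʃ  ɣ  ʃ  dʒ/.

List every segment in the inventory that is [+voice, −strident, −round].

n, l, j, d, b, r, ɲ, m, ð, ɾ, ɣ

The [+voice] segments are /n, l, j, z, d, b, r, ɲ, m, ð, w, ʒ, ɾ, ɣ, dʒ/.
Intersecting with [−strident] gives /n, l, j, d, b, r, ɲ, m, ð, w, ɾ, ɣ/.
Among these, [−round] leaves /n, l, j, d, b, r, ɲ, m, ð, ɾ, ɣ/.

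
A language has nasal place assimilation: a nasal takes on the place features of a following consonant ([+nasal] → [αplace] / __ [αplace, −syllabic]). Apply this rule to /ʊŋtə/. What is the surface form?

[ʊntə]

The only nasal preceding a consonant is /ŋ/ before /t/. /t/ is [+coronal], so /ŋ/ → /n/, giving [ʊntə].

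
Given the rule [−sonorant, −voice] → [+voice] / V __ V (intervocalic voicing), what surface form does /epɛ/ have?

[ebɛ]

/p/ satisfies [−sonorant, −voice] and sits in V __ V. The [+voice] counterpart of the voiceless bilabial stop is /b/. Other segments in /epɛ/ either fail the structural description or are not in the environment, so the surface form is [ebɛ].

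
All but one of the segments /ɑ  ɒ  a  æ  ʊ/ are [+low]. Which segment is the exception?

ʊ

Every segment except /ʊ/ is [+low]. /ʊ/ (high back rounded lax vowel) is [−low], so it is the exception.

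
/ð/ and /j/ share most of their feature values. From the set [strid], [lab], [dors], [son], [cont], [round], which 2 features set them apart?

[sonorant], [dorsal]

The two segments share [-strident], [-labial], [+continuant], [-round]. The only features from the list on which they differ: /ð/ is [-sonorant] while /j/ is [+sonorant]; /ð/ is [-dorsal] while /j/ is [+dorsal].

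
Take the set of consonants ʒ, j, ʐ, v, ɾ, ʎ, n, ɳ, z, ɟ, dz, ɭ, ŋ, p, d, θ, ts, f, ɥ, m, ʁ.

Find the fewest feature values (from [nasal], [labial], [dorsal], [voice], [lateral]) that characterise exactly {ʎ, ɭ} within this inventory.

[+lateral]

The target set is precisely the extension of [+lateral] in this inventory.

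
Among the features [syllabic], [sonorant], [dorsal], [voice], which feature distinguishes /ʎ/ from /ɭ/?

/ʎ/ (palatal lateral approximant) and /ɭ/ (retroflex lateral approximant) agree on [-syllabic], [+sonorant], [+voice]. They differ on [dorsal] (/ʎ/ [+], /ɭ/ [-]).

[dorsal]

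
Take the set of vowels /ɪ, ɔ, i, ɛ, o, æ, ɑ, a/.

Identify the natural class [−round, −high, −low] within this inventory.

ɛ

Eliminate segments failing any feature: /ɪ, i/ are [+high]; /ɔ, o/ are [+round]; /æ, ɑ, a/ are [+low]. The remaining /ɛ/ satisfy [−round], [−high], [−low].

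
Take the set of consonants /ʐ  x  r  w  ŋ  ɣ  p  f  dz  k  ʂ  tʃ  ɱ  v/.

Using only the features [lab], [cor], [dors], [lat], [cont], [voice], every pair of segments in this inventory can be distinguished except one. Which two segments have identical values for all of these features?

ʐ, r

/ʐ/ (voiced retroflex fricative) and /r/ (alveolar trill) are both [-labial], [+coronal], [-dorsal], [-lateral], [+continuant], [+voice], so none of the listed features separates them. (They do differ in [sonorant], [strident] and [anterior], which are not among the given features.) Every other pair in the inventory differs on at least one listed feature.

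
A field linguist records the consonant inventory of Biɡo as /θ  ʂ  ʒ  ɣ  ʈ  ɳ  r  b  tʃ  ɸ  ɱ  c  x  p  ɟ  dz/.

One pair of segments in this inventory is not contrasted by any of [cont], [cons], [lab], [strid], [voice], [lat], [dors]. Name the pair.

Both /ɱ/ and /b/ are [−continuant], [+consonantal], [+labial], [−strident], [+voice], [−lateral], [−dorsal]. Since the list omits [sonorant] and [nasal] — which do distinguish the labiodental nasal from the voiced bilabial stop — this pair collapses; all other pairs remain distinct.

ɱ, b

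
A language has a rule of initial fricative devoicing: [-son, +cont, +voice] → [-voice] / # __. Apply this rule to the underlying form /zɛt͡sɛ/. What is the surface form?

[sɛt͡sɛ]

The only segment in the rule's environment that also matches [-son, +cont, +voice] is /z/. Applying [-voice] turns the voiced alveolar fricative into /s/ (voiceless alveolar fricative), giving [sɛt͡sɛ].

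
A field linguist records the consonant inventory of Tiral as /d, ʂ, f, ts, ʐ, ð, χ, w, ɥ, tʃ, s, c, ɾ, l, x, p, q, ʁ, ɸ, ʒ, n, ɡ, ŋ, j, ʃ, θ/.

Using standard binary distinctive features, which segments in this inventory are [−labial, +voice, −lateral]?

Eliminate segments failing any feature: /ʂ, ts, χ, tʃ, s, c, x, q, ʃ, θ/ are [−voice]; /f, w, ɥ, p, ɸ/ are [+labial]; /l/ is [+lateral]. The remaining /d, ʐ, ð, ɾ, ʁ, ʒ, n, ɡ, ŋ, j/ satisfy [−labial], [+voice], [−lateral].

d, ʐ, ð, ɾ, ʁ, ʒ, n, ɡ, ŋ, j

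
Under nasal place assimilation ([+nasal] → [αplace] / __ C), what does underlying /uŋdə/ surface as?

[undə]

In /uŋdə/, the nasal /ŋ/ precedes /d/, which is [+coronal]. The nasal assimilates in place, becoming the [+coronal] nasal /n/. The surface form is [undə].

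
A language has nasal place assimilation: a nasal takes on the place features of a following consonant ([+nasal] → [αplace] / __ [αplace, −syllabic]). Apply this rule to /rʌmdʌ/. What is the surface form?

[rʌndʌ]

In /rʌmdʌ/, the nasal /m/ precedes /d/, which is [+coronal]. The nasal assimilates in place, becoming the [+coronal] nasal /n/. The surface form is [rʌndʌ].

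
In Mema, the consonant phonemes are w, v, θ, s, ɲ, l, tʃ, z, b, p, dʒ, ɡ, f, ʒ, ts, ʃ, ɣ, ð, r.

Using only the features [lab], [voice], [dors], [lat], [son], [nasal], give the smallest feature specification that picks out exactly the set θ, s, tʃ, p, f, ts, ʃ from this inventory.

[−voice]

Every target segment is [−voice] and no other inventory member is, so one feature is enough.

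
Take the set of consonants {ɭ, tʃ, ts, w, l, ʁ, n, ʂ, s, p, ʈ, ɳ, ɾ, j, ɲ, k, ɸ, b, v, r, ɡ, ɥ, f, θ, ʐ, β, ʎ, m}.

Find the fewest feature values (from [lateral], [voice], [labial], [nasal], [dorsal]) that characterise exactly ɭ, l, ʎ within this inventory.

Every target segment is [+lateral] and no other inventory member is, so one feature is enough.

[+lateral]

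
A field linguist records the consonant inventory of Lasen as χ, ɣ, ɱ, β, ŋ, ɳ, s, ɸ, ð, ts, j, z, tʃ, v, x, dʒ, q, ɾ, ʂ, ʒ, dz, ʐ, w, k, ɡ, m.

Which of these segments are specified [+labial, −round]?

ɱ, β, ɸ, v, m

Checking each segment against [+labial], [−round]: /ɱ/ (labiodental nasal), /β/ (voiced bilabial fricative), /ɸ/ (voiceless bilabial fricative), /v/ (voiced labiodental fricative), /m/ (bilabial nasal) satisfy every feature; every other segment in the inventory fails at least one.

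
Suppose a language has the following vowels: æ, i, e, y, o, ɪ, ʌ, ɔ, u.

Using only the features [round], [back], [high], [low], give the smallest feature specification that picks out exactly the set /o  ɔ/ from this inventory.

[−high, +round]

Every target segment is [−high], [+round]; each remaining inventory member fails at least one of these. Each conjunct is needed — [+round] alone would also admit /y, u/; [−high] alone would also admit /æ, e, ʌ/ — and no other single listed feature has exactly this extension, so two is the minimum.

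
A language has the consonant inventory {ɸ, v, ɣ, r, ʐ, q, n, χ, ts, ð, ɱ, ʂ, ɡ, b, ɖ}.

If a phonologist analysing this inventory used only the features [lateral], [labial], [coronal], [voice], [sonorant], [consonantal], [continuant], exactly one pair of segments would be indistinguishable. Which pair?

ʐ, ð

Both /ʐ/ and /ð/ are [-lateral], [-labial], [+coronal], [+voice], [-sonorant], [+consonantal], [+continuant]. Since the list omits [strident], [anterior] and [distributed] — which do distinguish the voiced retroflex fricative from the voiced dental fricative — this pair collapses; all other pairs remain distinct.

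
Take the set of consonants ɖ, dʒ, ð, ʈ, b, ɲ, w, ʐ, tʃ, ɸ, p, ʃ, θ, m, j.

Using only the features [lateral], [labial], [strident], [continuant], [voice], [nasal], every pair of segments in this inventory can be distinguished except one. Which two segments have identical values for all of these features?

ð, j

On the given features, /ð/ and /j/ have an identical profile: [-lateral], [-labial], [-strident], [+continuant], [+voice], [-nasal]. No other two segments in the inventory coincide on all 6 features. (They do differ in [sonorant] and [dorsal], which are not among the given features.)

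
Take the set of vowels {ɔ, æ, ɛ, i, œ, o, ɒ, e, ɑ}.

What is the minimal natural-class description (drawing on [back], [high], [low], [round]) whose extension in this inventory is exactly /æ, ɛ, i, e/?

[−back, −round]

/æ, ɛ, i, e/ are all [−back], [−round], and no other segment in the inventory matches both values. Dropping any one of them over-generates: [−round] alone would also admit /ɑ/; [−back] alone would also admit /œ/. No other single listed feature picks out exactly this set either, so fewer than two features will not do.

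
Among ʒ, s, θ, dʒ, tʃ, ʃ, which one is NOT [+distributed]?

s

/s/ is the voiceless alveolar fricative, which is [−distributed]; the rest — /ʒ, ʃ, dʒ, tʃ, θ/ — are [+distributed].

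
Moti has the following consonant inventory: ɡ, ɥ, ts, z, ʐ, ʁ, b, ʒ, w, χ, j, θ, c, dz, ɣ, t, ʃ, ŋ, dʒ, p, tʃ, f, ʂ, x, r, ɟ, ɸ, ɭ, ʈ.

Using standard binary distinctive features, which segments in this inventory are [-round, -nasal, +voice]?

Checking each segment against [-round], [-nasal], [+voice]: /ɡ/ (voiced velar stop), /z/ (voiced alveolar fricative), /ʐ/ (voiced retroflex fricative), /ʁ/ (voiced uvular fricative), /b/ (voiced bilabial stop), /ʒ/ (voiced postalveolar fricative), among others, satisfy every feature; every other segment in the inventory fails at least one.

ɡ, z, ʐ, ʁ, b, ʒ, j, dz, ɣ, dʒ, r, ɟ, ɭ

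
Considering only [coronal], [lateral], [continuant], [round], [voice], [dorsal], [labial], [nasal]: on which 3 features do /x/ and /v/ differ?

/x/ is the voiceless velar fricative and /v/ is the voiced labiodental fricative. Both are [-coronal], [-lateral], [+continuant], [-round], [-nasal]. /x/ is [-voice] while /v/ is [+voice]; /x/ is [-labial] while /v/ is [+labial]; /x/ is [+dorsal] while /v/ is [-dorsal], so the distinguishing features are [voice], [labial], [dorsal].

[voice], [labial], [dorsal]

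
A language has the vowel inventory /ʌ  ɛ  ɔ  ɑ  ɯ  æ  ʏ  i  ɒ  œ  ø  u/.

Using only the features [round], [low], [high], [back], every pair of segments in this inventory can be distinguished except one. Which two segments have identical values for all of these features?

On the given features, /œ/ and /ø/ have an identical profile: [+round], [-low], [-high], [-back]. No other two segments in the inventory coincide on all 4 features. (They do differ in [tense], which is not among the given features.)

œ, ø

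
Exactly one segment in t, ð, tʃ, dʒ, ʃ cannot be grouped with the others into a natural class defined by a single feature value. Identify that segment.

/ð, tʃ, dʒ, ʃ/ are all [+distributed], but /t/ (voiceless alveolar stop) is [−distributed]. No other single segment can be removed to leave a set sharing one feature value that the removed segment lacks, so /t/ is the odd one out.

t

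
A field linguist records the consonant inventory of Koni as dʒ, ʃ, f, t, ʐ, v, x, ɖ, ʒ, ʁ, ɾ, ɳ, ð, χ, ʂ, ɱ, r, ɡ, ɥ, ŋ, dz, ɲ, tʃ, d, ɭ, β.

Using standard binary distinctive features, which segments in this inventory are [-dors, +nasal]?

Among the inventory, the [-dorsal] segments are /dʒ, ʃ, f, t, ʐ, v, ɖ, ʒ, ɾ, ɳ, ð, ʂ, ɱ, r, dz, tʃ, d, ɭ, β/.
Within that set, [+nasal] leaves /ɳ, ɱ/.

ɳ, ɱ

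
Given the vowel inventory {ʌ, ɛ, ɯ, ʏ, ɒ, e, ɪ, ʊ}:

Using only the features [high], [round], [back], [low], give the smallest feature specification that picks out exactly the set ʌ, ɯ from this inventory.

The class [+back], [−round] has exactly /ʌ, ɯ/ as its extension in this inventory. No smaller conjunction from the listed features achieves this: [−round] alone would also admit /ɛ, e, ɪ/; [+back] alone would also admit /ɒ, ʊ/; and checking the remaining single features turns up none with this extension.

[+back, −round]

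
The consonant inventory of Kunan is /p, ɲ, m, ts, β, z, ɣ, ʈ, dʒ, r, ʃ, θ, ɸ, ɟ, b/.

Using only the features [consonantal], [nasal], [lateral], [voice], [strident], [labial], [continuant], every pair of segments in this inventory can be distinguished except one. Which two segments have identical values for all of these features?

On the given features, /r/ and /ɣ/ have an identical profile: [+consonantal], [−nasal], [−lateral], [+voice], [−strident], [−labial], [+continuant]. No other two segments in the inventory coincide on all 7 features. (They do differ in [sonorant], [coronal] and [dorsal], which are not among the given features.)

r, ɣ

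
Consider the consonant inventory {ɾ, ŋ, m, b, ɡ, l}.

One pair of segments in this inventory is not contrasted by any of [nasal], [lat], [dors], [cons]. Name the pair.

/ɾ/ (alveolar tap) and /b/ (voiced bilabial stop) are both [-nasal], [-lateral], [-dorsal], [+consonantal], so none of the listed features separates them. (They do differ in [sonorant], [labial] and [coronal], which are not among the given features.) Every other pair in the inventory differs on at least one listed feature.

ɾ, b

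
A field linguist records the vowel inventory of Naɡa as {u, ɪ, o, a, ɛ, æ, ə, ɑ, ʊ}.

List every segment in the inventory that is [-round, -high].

Checking each segment against [-round], [-high]: /a/ (low unrounded vowel), /ɛ/ (mid front unrounded lax vowel), /æ/ (low front unrounded vowel), /ə/ (mid central vowel (schwa)), /ɑ/ (low back unrounded vowel) satisfy every feature; every other segment in the inventory fails at least one.

a, ɛ, æ, ə, ɑ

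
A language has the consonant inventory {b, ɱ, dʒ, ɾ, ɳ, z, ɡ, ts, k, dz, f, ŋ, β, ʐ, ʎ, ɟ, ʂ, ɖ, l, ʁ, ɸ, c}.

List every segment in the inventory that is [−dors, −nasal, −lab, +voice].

dʒ, ɾ, z, dz, ʐ, ɖ, l

Checking each segment against [−dorsal], [−nasal], [−labial], [+voice]: /dʒ/ (voiced postalveolar affricate), /ɾ/ (alveolar tap), /z/ (voiced alveolar fricative), /dz/ (voiced alveolar affricate), /ʐ/ (voiced retroflex fricative), /ɖ/ (voiced retroflex stop), among others, satisfy every feature; every other segment in the inventory fails at least one.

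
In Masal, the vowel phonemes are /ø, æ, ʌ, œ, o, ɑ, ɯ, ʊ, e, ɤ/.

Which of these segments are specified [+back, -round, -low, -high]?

First, the [+back] segments are /ʌ, o, ɑ, ɯ, ʊ, ɤ/.
Then [-round] gives /ʌ, ɑ, ɯ, ɤ/.
Within that set, [-low] gives /ʌ, ɯ, ɤ/.
Intersecting with [-high] leaves /ʌ, ɤ/.

ʌ, ɤ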